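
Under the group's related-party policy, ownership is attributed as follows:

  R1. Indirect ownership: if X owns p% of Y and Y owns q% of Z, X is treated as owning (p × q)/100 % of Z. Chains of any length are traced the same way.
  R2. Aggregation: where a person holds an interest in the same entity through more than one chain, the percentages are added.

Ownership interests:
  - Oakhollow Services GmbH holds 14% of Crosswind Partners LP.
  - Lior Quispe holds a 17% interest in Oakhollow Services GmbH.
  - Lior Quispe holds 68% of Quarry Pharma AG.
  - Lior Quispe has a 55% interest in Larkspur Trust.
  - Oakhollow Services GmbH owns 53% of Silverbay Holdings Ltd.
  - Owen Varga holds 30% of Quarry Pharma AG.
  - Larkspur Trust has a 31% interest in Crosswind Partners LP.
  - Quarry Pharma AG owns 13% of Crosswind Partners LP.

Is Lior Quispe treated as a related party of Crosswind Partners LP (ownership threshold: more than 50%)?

No

Chain via Oakhollow Services GmbH (R1): 17% × 14% = 2.38% of Crosswind Partners LP.
Chain via Larkspur Trust (R1): 55% × 31% = 17.05% of Crosswind Partners LP.
Chain via Quarry Pharma AG (R1): 68% × 13% = 8.84% of Crosswind Partners LP.
Aggregating (R2): 2.38% + 17.05% + 8.84% = 28.27%.
28.27% does not exceed the 50% threshold, so Lior is not a related party to Crosswind Partners LP.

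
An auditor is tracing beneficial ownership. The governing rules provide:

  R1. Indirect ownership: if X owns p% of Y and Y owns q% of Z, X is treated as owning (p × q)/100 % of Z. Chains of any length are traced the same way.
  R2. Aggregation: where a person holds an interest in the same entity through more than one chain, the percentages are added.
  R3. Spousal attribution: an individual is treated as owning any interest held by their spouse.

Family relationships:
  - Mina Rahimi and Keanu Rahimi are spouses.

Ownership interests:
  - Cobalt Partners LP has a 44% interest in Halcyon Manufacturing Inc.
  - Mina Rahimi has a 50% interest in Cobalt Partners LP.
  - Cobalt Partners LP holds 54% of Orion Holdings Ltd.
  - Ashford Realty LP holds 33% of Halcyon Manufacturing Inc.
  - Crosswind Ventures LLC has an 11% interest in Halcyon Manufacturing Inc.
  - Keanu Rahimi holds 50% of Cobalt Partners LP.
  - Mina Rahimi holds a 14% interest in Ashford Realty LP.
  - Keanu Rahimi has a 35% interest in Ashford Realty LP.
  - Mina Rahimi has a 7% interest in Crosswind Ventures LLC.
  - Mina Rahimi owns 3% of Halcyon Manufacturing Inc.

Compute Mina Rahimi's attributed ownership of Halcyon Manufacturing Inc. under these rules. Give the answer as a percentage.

63.94%

By spousal attribution (R3), Mina Rahimi is treated as also owning Keanu Rahimi's interest in Cobalt Partners LP, giving 50% + 50% = 100%.
By spousal attribution (R3), Mina Rahimi is treated as also owning Keanu Rahimi's interest in Ashford Realty LP, giving 14% + 35% = 49%.
Chain via Cobalt Partners LP (R1): 100% × 44% = 44% of Halcyon Manufacturing Inc.
Chain via Ashford Realty LP (R1): 49% × 33% = 16.17% of Halcyon Manufacturing Inc.
Chain via Crosswind Ventures LLC (R1): 7% × 11% = 0.77% of Halcyon Manufacturing Inc.
Direct interest in Halcyon Manufacturing Inc: 3%.
Aggregating (R2): 44% + 16.17% + 0.77% + 3% = 63.94%.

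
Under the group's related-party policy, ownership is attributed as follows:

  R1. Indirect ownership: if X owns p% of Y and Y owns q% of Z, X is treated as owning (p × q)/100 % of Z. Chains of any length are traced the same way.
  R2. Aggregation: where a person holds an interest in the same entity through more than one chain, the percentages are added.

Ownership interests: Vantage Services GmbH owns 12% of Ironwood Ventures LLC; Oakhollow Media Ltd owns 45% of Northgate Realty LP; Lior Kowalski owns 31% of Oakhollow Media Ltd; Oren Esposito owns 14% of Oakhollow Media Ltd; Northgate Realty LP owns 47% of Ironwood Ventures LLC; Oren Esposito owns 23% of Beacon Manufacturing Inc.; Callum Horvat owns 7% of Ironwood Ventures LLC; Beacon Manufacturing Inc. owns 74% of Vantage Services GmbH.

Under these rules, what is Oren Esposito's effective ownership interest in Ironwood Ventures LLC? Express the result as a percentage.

Chain via Oakhollow Media Ltd → Northgate Realty LP (R1): 14% × 45% × 47% = 2.961% of Ironwood Ventures LLC.
Chain via Beacon Manufacturing Inc. → Vantage Services GmbH (R1): 23% × 74% × 12% = 2.0424% of Ironwood Ventures LLC.
Aggregating (R2): 2.961% + 2.0424% = 5.0034%.

5.0034%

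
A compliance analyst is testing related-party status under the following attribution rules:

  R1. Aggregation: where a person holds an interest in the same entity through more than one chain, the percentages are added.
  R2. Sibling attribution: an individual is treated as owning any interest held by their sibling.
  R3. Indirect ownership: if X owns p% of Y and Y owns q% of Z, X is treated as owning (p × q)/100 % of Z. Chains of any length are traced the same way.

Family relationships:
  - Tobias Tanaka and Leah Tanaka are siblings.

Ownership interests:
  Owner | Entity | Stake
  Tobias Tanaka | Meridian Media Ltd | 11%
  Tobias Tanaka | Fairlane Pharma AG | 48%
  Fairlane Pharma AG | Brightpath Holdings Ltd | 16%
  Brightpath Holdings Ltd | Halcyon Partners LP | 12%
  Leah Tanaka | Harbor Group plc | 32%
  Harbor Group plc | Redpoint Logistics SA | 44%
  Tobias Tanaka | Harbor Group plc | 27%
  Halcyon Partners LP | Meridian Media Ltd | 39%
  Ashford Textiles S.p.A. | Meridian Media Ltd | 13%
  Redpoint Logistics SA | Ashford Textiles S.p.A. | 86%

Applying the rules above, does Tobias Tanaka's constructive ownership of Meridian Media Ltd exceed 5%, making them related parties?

By sibling attribution (R2), Tobias Tanaka is treated as also owning Leah Tanaka's interest in Harbor Group plc, giving 27% + 32% = 59%.
Chain via Fairlane Pharma AG → Brightpath Holdings Ltd → Halcyon Partners LP (R3): 48% × 16% × 12% × 39% = 0.359424% of Meridian Media Ltd.
Chain via Harbor Group plc → Redpoint Logistics SA → Ashford Textiles S.p.A. (R3): 59% × 44% × 86% × 13% = 2.902328% of Meridian Media Ltd.
Direct interest in Meridian Media Ltd: 11%.
Aggregating (R1): 0.359424% + 2.902328% + 11% = 14.261752%.
14.261752% exceeds the 5% threshold, so Tobias is a related party to Meridian Media Ltd.

Yes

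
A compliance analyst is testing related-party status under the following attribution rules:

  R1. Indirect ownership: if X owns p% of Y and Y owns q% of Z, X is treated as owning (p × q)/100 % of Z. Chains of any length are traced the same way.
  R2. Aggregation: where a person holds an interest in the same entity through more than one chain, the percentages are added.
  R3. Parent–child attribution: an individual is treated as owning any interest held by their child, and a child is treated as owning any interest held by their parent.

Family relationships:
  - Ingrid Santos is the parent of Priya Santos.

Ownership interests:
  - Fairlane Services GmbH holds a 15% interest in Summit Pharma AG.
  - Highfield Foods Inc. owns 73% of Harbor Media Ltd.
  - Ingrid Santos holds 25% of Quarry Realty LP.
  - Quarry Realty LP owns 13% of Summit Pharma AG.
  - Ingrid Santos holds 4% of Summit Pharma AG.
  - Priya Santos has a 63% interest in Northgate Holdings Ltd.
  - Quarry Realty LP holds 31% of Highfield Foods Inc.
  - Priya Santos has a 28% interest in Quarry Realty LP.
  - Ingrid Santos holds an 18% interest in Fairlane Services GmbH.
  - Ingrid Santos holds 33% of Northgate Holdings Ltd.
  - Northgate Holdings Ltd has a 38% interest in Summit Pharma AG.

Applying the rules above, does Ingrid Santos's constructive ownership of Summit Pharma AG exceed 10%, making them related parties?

By parent–child attribution (R3), Ingrid Santos is treated as also owning Priya Santos's interest in Quarry Realty LP, giving 25% + 28% = 53%.
By parent–child attribution (R3), Ingrid Santos is treated as also owning Priya Santos's interest in Northgate Holdings Ltd, giving 33% + 63% = 96%.
Chain via Quarry Realty LP (R1): 53% × 13% = 6.89% of Summit Pharma AG.
Chain via Fairlane Services GmbH (R1): 18% × 15% = 2.7% of Summit Pharma AG.
Chain via Northgate Holdings Ltd (R1): 96% × 38% = 36.48% of Summit Pharma AG.
Direct interest in Summit Pharma AG: 4%.
Aggregating (R2): 6.89% + 2.7% + 36.48% + 4% = 50.07%.
50.07% exceeds the 10% threshold, so Ingrid is a related party to Summit Pharma AG.

Yes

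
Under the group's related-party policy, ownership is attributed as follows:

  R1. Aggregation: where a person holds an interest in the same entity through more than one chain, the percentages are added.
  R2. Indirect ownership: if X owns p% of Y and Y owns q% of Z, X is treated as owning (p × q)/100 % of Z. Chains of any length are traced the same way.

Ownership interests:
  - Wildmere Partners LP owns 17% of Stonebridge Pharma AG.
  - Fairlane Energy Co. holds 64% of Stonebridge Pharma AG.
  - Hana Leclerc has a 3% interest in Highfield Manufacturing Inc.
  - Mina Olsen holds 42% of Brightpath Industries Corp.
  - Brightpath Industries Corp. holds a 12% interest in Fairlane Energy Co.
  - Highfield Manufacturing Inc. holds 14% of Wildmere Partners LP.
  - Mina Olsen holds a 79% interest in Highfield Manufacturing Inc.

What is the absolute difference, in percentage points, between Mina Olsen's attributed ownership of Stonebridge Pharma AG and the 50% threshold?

Chain via Highfield Manufacturing Inc. → Wildmere Partners LP (R2): 79% × 14% × 17% = 1.8802% of Stonebridge Pharma AG.
Chain via Brightpath Industries Corp. → Fairlane Energy Co. (R2): 42% × 12% × 64% = 3.2256% of Stonebridge Pharma AG.
Aggregating (R1): 1.8802% + 3.2256% = 5.1058%.
5.1058% falls short of the 50% threshold by 44.8942 percentage points.

44.8942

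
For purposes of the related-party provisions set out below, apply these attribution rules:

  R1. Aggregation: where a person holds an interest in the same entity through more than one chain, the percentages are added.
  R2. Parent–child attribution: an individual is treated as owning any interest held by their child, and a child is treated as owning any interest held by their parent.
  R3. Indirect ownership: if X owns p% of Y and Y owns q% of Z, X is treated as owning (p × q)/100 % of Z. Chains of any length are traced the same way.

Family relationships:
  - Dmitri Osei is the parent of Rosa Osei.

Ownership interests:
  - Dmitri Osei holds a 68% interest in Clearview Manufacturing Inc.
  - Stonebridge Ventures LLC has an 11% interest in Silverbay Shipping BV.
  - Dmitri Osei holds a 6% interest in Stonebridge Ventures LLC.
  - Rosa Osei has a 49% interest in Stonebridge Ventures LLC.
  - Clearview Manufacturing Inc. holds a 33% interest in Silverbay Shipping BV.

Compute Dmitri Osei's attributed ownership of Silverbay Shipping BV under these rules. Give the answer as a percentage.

By parent–child attribution (R2), Dmitri Osei is treated as also owning Rosa Osei's interest in Stonebridge Ventures LLC, giving 6% + 49% = 55%.
Chain via Stonebridge Ventures LLC (R3): 55% × 11% = 6.05% of Silverbay Shipping BV.
Chain via Clearview Manufacturing Inc. (R3): 68% × 33% = 22.44% of Silverbay Shipping BV.
Aggregating (R1): 6.05% + 22.44% = 28.49%.

28.49%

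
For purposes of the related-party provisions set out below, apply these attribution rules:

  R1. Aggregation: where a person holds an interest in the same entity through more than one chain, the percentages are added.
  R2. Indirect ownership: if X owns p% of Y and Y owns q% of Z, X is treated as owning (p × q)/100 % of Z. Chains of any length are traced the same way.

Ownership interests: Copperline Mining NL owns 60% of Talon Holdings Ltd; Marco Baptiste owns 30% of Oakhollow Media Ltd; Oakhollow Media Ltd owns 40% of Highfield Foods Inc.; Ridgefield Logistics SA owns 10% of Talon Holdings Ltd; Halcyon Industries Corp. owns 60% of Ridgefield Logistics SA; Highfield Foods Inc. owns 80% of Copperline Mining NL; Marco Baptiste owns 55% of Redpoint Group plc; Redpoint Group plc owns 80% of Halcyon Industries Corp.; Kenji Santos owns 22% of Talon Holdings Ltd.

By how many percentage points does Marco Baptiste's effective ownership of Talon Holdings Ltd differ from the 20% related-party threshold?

Chain via Oakhollow Media Ltd → Highfield Foods Inc. → Copperline Mining NL (R2): 30% × 40% × 80% × 60% = 5.76% of Talon Holdings Ltd.
Chain via Redpoint Group plc → Halcyon Industries Corp. → Ridgefield Logistics SA (R2): 55% × 80% × 60% × 10% = 2.64% of Talon Holdings Ltd.
Aggregating (R1): 5.76% + 2.64% = 8.4%.
8.4% falls short of the 20% threshold by 11.6 percentage points.

11.6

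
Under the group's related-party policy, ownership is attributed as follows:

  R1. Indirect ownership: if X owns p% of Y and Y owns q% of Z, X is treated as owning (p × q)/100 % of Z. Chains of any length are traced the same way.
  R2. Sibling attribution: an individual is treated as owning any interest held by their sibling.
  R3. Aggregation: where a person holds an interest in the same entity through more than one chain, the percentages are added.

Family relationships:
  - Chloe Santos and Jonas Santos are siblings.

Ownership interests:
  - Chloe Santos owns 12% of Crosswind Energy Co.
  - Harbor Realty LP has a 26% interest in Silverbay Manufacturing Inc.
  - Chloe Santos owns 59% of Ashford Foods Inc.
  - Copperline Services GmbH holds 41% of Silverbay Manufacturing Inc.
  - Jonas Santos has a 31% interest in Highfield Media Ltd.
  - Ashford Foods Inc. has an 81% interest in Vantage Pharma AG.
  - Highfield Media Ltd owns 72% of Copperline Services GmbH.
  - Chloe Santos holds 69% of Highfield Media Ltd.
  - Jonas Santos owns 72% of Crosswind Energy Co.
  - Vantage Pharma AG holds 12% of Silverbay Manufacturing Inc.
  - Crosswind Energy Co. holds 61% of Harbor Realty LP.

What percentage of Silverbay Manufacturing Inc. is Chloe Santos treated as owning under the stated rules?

48.5772%

By sibling attribution (R2), Chloe Santos is treated as also owning Jonas Santos's interest in Crosswind Energy Co, giving 12% + 72% = 84%.
By sibling attribution (R2), Chloe Santos is treated as also owning Jonas Santos's interest in Highfield Media Ltd, giving 69% + 31% = 100%.
Chain via Ashford Foods Inc. → Vantage Pharma AG (R1): 59% × 81% × 12% = 5.7348% of Silverbay Manufacturing Inc.
Chain via Crosswind Energy Co. → Harbor Realty LP (R1): 84% × 61% × 26% = 13.3224% of Silverbay Manufacturing Inc.
Chain via Highfield Media Ltd → Copperline Services GmbH (R1): 100% × 72% × 41% = 29.52% of Silverbay Manufacturing Inc.
Aggregating (R3): 5.7348% + 13.3224% + 29.52% = 48.5772%.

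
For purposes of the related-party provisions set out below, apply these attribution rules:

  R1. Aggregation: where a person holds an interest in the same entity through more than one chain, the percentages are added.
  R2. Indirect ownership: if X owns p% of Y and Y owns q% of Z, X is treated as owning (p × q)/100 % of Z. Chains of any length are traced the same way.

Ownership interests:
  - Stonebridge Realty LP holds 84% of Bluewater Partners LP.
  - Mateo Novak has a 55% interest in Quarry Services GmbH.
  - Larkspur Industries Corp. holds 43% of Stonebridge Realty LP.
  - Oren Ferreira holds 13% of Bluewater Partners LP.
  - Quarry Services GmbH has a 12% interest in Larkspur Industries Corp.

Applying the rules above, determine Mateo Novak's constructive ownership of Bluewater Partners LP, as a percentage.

2.38392%

Chain via Quarry Services GmbH → Larkspur Industries Corp. → Stonebridge Realty LP (R2): 55% × 12% × 43% × 84% = 2.38392% of Bluewater Partners LP.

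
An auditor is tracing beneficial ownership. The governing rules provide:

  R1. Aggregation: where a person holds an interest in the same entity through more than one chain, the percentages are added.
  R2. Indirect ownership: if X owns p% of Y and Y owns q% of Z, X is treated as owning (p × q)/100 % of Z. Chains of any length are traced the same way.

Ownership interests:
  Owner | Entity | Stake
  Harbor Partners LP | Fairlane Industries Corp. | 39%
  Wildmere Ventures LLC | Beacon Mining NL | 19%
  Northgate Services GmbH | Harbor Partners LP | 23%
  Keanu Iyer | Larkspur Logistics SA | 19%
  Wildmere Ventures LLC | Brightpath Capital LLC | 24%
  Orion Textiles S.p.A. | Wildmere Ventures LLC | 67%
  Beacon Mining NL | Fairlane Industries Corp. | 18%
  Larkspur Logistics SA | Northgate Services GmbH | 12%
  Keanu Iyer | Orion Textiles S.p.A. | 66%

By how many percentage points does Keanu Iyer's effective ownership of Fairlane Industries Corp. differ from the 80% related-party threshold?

78.28316

Chain via Orion Textiles S.p.A. → Wildmere Ventures LLC → Beacon Mining NL (R2): 66% × 67% × 19% × 18% = 1.512324% of Fairlane Industries Corp.
Chain via Larkspur Logistics SA → Northgate Services GmbH → Harbor Partners LP (R2): 19% × 12% × 23% × 39% = 0.204516% of Fairlane Industries Corp.
Aggregating (R1): 1.512324% + 0.204516% = 1.71684%.
1.71684% falls short of the 80% threshold by 78.28316 percentage points.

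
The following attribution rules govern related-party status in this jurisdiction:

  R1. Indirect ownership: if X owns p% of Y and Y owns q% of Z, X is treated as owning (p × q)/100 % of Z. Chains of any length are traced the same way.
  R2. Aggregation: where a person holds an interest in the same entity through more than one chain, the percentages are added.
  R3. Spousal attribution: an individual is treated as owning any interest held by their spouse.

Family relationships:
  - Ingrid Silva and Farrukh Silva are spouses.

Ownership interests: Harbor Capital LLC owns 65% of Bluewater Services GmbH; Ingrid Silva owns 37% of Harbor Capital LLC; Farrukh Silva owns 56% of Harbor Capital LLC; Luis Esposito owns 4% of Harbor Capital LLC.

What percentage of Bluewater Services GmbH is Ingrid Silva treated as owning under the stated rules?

By spousal attribution (R3), Ingrid Silva is treated as also owning Farrukh Silva's interest in Harbor Capital LLC, giving 37% + 56% = 93%.
Chain via Harbor Capital LLC (R1): 93% × 65% = 60.45% of Bluewater Services GmbH.

60.45%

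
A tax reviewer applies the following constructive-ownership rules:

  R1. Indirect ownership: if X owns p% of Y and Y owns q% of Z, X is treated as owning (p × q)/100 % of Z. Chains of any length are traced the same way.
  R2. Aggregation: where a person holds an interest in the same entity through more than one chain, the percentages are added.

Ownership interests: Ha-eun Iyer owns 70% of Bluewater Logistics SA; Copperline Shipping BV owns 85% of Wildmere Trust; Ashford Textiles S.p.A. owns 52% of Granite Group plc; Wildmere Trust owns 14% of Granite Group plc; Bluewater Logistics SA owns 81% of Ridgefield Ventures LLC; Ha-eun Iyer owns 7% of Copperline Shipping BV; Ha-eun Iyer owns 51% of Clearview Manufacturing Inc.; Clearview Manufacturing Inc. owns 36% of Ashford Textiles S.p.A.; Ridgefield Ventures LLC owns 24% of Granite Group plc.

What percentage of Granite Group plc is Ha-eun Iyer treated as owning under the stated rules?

Chain via Bluewater Logistics SA → Ridgefield Ventures LLC (R1): 70% × 81% × 24% = 13.608% of Granite Group plc.
Chain via Clearview Manufacturing Inc. → Ashford Textiles S.p.A. (R1): 51% × 36% × 52% = 9.5472% of Granite Group plc.
Chain via Copperline Shipping BV → Wildmere Trust (R1): 7% × 85% × 14% = 0.833% of Granite Group plc.
Aggregating (R2): 13.608% + 9.5472% + 0.833% = 23.9882%.

23.9882%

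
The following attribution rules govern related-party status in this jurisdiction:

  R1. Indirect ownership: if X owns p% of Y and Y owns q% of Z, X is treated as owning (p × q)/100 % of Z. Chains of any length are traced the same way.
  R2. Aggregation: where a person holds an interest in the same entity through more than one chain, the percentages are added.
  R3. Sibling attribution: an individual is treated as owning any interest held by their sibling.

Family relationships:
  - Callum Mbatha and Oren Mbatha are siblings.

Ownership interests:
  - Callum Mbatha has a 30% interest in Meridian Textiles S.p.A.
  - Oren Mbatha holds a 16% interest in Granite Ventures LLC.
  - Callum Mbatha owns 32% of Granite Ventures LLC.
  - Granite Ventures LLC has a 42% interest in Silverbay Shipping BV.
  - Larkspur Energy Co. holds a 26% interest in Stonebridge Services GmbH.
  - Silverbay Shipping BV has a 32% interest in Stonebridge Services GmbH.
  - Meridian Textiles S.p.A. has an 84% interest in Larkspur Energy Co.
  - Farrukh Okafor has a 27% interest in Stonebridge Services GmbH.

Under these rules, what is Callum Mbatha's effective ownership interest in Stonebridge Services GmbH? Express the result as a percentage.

13.0032%

By sibling attribution (R3), Callum Mbatha is treated as also owning Oren Mbatha's interest in Granite Ventures LLC, giving 32% + 16% = 48%.
Chain via Meridian Textiles S.p.A. → Larkspur Energy Co. (R1): 30% × 84% × 26% = 6.552% of Stonebridge Services GmbH.
Chain via Granite Ventures LLC → Silverbay Shipping BV (R1): 48% × 42% × 32% = 6.4512% of Stonebridge Services GmbH.
Aggregating (R2): 6.552% + 6.4512% = 13.0032%.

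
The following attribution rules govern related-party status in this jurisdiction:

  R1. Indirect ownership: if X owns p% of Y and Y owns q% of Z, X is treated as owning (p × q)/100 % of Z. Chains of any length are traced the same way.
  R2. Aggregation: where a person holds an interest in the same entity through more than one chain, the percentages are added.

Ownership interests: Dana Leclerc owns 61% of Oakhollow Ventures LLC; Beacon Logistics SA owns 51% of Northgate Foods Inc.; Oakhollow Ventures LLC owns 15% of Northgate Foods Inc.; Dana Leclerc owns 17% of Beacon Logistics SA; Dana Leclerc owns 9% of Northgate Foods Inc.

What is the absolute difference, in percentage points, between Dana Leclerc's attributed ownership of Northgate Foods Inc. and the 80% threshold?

Chain via Beacon Logistics SA (R1): 17% × 51% = 8.67% of Northgate Foods Inc.
Chain via Oakhollow Ventures LLC (R1): 61% × 15% = 9.15% of Northgate Foods Inc.
Direct interest in Northgate Foods Inc: 9%.
Aggregating (R2): 8.67% + 9.15% + 9% = 26.82%.
26.82% falls short of the 80% threshold by 53.18 percentage points.

53.18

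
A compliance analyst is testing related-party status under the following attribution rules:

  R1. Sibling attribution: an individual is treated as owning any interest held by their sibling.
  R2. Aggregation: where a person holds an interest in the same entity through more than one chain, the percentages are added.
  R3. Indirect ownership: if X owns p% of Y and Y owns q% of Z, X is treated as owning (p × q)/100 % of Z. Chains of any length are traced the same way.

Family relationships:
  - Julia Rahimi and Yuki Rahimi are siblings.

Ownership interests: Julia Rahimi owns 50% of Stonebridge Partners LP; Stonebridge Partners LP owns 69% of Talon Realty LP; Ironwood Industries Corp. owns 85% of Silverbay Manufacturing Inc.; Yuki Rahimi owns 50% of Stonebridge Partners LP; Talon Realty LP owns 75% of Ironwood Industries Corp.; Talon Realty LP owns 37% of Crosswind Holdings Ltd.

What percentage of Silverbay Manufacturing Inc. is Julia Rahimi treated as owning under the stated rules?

43.9875%

By sibling attribution (R1), Julia Rahimi is treated as also owning Yuki Rahimi's interest in Stonebridge Partners LP, giving 50% + 50% = 100%.
Chain via Stonebridge Partners LP → Talon Realty LP → Ironwood Industries Corp. (R3): 100% × 69% × 75% × 85% = 43.9875% of Silverbay Manufacturing Inc.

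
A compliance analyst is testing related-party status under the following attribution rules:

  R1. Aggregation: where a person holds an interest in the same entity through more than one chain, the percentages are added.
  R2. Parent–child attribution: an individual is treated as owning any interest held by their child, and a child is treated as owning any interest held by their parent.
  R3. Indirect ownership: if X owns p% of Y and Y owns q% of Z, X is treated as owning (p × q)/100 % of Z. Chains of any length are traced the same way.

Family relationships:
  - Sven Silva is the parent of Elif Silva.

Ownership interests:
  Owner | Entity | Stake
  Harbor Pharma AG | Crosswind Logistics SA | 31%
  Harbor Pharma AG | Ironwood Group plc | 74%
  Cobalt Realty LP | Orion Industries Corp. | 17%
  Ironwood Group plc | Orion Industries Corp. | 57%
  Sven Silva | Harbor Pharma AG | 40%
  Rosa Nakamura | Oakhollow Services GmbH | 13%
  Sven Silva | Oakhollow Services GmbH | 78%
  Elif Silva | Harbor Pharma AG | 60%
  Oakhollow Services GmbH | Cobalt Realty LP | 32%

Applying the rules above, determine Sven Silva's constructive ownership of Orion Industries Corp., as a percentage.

By parent–child attribution (R2), Sven Silva is treated as also owning Elif Silva's interest in Harbor Pharma AG, giving 40% + 60% = 100%.
Chain via Harbor Pharma AG → Ironwood Group plc (R3): 100% × 74% × 57% = 42.18% of Orion Industries Corp.
Chain via Oakhollow Services GmbH → Cobalt Realty LP (R3): 78% × 32% × 17% = 4.2432% of Orion Industries Corp.
Aggregating (R1): 42.18% + 4.2432% = 46.4232%.

46.4232%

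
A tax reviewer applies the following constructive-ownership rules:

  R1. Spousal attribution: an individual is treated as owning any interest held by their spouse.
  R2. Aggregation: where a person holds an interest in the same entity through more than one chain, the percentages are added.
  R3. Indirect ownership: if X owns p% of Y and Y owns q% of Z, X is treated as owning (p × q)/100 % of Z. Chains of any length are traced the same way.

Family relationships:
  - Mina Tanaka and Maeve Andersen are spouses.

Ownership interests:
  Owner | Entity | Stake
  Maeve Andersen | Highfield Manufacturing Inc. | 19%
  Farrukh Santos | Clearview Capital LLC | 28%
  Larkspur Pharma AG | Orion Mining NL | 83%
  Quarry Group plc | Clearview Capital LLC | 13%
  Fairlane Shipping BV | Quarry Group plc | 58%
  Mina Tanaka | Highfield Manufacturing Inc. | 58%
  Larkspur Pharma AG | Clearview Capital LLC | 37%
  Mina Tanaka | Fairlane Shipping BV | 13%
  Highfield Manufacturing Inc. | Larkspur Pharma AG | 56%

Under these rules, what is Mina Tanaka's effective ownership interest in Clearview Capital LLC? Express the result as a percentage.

By spousal attribution (R1), Mina Tanaka is treated as also owning Maeve Andersen's interest in Highfield Manufacturing Inc, giving 58% + 19% = 77%.
Chain via Fairlane Shipping BV → Quarry Group plc (R3): 13% × 58% × 13% = 0.9802% of Clearview Capital LLC.
Chain via Highfield Manufacturing Inc. → Larkspur Pharma AG (R3): 77% × 56% × 37% = 15.9544% of Clearview Capital LLC.
Aggregating (R2): 0.9802% + 15.9544% = 16.9346%.

16.9346%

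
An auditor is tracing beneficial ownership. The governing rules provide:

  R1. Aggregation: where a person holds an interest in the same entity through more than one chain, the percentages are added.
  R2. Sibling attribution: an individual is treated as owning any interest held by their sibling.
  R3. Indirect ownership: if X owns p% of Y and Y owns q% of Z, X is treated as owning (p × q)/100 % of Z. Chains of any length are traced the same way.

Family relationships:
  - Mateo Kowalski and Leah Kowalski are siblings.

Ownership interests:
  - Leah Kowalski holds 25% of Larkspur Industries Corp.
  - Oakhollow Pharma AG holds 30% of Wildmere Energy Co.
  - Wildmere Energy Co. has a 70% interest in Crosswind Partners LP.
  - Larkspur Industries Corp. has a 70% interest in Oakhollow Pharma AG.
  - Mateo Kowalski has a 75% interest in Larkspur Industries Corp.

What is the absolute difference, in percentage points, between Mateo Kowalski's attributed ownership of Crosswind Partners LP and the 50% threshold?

By sibling attribution (R2), Mateo Kowalski is treated as also owning Leah Kowalski's interest in Larkspur Industries Corp, giving 75% + 25% = 100%.
Chain via Larkspur Industries Corp. → Oakhollow Pharma AG → Wildmere Energy Co. (R3): 100% × 70% × 30% × 70% = 14.7% of Crosswind Partners LP.
14.7% falls short of the 50% threshold by 35.3 percentage points.

35.3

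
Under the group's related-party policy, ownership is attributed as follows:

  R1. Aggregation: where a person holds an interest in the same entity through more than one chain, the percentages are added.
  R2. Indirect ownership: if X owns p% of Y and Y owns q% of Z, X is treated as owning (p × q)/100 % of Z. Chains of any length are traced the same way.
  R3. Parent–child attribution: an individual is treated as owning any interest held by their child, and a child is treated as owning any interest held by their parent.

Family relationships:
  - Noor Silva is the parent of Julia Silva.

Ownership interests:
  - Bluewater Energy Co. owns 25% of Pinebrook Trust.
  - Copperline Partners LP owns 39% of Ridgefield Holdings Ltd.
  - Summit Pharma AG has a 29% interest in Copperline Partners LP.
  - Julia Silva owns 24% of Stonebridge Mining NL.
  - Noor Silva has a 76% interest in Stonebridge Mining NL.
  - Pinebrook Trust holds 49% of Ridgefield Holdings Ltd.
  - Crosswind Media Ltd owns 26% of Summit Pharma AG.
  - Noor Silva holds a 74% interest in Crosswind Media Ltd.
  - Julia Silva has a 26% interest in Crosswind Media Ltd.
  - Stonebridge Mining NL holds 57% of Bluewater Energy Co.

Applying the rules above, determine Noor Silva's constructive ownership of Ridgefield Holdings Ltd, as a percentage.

By parent–child attribution (R3), Noor Silva is treated as also owning Julia Silva's interest in Crosswind Media Ltd, giving 74% + 26% = 100%.
By parent–child attribution (R3), Noor Silva is treated as also owning Julia Silva's interest in Stonebridge Mining NL, giving 76% + 24% = 100%.
Chain via Crosswind Media Ltd → Summit Pharma AG → Copperline Partners LP (R2): 100% × 26% × 29% × 39% = 2.9406% of Ridgefield Holdings Ltd.
Chain via Stonebridge Mining NL → Bluewater Energy Co. → Pinebrook Trust (R2): 100% × 57% × 25% × 49% = 6.9825% of Ridgefield Holdings Ltd.
Aggregating (R1): 2.9406% + 6.9825% = 9.9231%.

9.9231%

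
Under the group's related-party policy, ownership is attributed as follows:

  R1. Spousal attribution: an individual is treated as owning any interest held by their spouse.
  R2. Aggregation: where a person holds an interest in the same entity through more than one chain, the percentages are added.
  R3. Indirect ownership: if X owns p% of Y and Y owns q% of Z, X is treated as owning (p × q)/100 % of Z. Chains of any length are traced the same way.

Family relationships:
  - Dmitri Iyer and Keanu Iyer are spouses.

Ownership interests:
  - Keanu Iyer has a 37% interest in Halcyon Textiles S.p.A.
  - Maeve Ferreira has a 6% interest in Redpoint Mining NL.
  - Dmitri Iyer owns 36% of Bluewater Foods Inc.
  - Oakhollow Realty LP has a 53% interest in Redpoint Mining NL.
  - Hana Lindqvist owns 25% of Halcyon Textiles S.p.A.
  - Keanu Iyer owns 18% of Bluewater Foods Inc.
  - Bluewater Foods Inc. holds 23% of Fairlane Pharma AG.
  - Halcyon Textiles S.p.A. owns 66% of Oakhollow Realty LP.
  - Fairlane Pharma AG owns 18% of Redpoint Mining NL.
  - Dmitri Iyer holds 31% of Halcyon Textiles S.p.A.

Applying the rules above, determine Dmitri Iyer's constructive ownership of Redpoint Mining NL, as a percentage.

By spousal attribution (R1), Dmitri Iyer is treated as also owning Keanu Iyer's interest in Bluewater Foods Inc, giving 36% + 18% = 54%.
By spousal attribution (R1), Dmitri Iyer is treated as also owning Keanu Iyer's interest in Halcyon Textiles S.p.A, giving 31% + 37% = 68%.
Chain via Bluewater Foods Inc. → Fairlane Pharma AG (R3): 54% × 23% × 18% = 2.2356% of Redpoint Mining NL.
Chain via Halcyon Textiles S.p.A. → Oakhollow Realty LP (R3): 68% × 66% × 53% = 23.7864% of Redpoint Mining NL.
Aggregating (R2): 2.2356% + 23.7864% = 26.022%.

26.022%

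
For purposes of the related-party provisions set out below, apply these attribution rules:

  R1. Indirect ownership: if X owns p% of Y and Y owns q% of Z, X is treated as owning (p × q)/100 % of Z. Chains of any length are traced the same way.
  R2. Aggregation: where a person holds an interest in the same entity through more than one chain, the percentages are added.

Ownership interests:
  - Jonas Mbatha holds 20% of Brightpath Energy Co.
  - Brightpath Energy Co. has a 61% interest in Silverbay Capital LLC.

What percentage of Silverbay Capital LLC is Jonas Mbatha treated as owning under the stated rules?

Chain via Brightpath Energy Co. (R1): 20% × 61% = 12.2% of Silverbay Capital LLC.

12.2%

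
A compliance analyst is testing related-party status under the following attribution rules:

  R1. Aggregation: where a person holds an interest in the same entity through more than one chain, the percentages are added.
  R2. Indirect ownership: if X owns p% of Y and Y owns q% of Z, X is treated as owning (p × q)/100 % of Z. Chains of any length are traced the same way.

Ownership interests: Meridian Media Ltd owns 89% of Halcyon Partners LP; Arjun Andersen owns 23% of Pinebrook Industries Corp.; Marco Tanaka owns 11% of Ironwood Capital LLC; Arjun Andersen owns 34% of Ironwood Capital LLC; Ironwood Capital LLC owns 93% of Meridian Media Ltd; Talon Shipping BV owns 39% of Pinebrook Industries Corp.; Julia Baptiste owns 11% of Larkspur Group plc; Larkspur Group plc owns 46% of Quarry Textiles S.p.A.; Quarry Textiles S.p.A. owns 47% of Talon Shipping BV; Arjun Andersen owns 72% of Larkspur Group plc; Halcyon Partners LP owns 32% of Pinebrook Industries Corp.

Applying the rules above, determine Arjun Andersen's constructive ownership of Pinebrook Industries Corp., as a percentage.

38.076272%

Chain via Larkspur Group plc → Quarry Textiles S.p.A. → Talon Shipping BV (R2): 72% × 46% × 47% × 39% = 6.070896% of Pinebrook Industries Corp.
Chain via Ironwood Capital LLC → Meridian Media Ltd → Halcyon Partners LP (R2): 34% × 93% × 89% × 32% = 9.005376% of Pinebrook Industries Corp.
Direct interest in Pinebrook Industries Corp: 23%.
Aggregating (R1): 6.070896% + 9.005376% + 23% = 38.076272%.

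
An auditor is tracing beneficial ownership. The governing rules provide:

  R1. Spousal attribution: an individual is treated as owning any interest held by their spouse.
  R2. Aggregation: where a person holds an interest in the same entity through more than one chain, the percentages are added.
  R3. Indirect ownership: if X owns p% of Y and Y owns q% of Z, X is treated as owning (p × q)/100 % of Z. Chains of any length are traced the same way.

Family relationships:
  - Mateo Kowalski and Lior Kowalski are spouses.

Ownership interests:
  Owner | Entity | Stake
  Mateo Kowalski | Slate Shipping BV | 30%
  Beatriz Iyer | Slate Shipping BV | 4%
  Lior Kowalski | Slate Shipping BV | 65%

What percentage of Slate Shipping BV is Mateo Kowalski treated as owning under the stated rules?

95%

By spousal attribution (R1), Mateo Kowalski is treated as also owning Lior Kowalski's interest in Slate Shipping BV, giving 30% + 65% = 95%.
Direct interest in Slate Shipping BV: 95%.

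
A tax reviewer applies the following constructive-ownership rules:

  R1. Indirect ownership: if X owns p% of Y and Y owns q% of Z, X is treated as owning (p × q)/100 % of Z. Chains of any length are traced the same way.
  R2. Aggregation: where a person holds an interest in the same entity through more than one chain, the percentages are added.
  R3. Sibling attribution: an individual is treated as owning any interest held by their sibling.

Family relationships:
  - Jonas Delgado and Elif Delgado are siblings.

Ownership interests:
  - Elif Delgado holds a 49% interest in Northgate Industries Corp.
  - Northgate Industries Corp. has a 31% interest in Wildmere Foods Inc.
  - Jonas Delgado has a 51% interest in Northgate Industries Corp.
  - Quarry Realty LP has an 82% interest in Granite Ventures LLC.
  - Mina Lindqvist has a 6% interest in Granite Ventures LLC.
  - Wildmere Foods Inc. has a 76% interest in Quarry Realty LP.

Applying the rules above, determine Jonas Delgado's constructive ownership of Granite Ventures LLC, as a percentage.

By sibling attribution (R3), Jonas Delgado is treated as also owning Elif Delgado's interest in Northgate Industries Corp, giving 51% + 49% = 100%.
Chain via Northgate Industries Corp. → Wildmere Foods Inc. → Quarry Realty LP (R1): 100% × 31% × 76% × 82% = 19.3192% of Granite Ventures LLC.

19.3192%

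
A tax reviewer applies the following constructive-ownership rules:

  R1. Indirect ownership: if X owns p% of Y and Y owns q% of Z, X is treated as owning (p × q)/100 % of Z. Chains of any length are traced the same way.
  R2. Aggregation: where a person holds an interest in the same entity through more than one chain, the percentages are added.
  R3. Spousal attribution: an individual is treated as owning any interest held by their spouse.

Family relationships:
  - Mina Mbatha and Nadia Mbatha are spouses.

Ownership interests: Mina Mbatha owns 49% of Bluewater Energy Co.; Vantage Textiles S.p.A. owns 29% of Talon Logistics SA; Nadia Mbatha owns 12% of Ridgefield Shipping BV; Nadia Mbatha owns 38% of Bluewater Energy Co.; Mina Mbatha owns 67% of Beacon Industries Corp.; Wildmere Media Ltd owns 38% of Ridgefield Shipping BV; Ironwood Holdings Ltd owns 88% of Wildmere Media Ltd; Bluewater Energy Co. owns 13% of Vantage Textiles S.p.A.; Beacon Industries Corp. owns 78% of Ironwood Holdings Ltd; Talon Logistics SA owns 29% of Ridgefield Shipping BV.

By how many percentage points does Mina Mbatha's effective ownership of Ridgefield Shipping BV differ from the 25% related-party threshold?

5.426915

By spousal attribution (R3), Mina Mbatha is treated as also owning Nadia Mbatha's interest in Bluewater Energy Co, giving 49% + 38% = 87%.
By spousal attribution (R3), Mina Mbatha is treated as owning Nadia Mbatha's 12% interest in Ridgefield Shipping BV.
Chain via Beacon Industries Corp. → Ironwood Holdings Ltd → Wildmere Media Ltd (R1): 67% × 78% × 88% × 38% = 17.475744% of Ridgefield Shipping BV.
Chain via Bluewater Energy Co. → Vantage Textiles S.p.A. → Talon Logistics SA (R1): 87% × 13% × 29% × 29% = 0.951171% of Ridgefield Shipping BV.
Direct interest in Ridgefield Shipping BV: 12%.
Aggregating (R2): 17.475744% + 0.951171% + 12% = 30.426915%.
30.426915% exceeds the 25% threshold by 5.426915 percentage points.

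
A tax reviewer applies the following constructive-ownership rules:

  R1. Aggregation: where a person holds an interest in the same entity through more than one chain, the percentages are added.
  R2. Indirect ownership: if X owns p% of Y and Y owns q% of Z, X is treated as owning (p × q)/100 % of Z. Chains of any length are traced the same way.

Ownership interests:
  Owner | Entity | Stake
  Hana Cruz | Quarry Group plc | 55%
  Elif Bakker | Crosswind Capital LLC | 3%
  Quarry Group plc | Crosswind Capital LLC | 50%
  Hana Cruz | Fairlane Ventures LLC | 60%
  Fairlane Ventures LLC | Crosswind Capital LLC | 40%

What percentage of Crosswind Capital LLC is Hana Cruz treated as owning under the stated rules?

51.5%

Chain via Fairlane Ventures LLC (R2): 60% × 40% = 24% of Crosswind Capital LLC.
Chain via Quarry Group plc (R2): 55% × 50% = 27.5% of Crosswind Capital LLC.
Aggregating (R1): 24% + 27.5% = 51.5%.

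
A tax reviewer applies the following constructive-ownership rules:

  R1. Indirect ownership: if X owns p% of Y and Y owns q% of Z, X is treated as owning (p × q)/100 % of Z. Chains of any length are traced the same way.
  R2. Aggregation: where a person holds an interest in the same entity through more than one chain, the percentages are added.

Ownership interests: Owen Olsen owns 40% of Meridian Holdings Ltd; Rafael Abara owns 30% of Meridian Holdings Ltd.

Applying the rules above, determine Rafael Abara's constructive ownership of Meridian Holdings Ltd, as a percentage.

Direct interest in Meridian Holdings Ltd: 30%.

30%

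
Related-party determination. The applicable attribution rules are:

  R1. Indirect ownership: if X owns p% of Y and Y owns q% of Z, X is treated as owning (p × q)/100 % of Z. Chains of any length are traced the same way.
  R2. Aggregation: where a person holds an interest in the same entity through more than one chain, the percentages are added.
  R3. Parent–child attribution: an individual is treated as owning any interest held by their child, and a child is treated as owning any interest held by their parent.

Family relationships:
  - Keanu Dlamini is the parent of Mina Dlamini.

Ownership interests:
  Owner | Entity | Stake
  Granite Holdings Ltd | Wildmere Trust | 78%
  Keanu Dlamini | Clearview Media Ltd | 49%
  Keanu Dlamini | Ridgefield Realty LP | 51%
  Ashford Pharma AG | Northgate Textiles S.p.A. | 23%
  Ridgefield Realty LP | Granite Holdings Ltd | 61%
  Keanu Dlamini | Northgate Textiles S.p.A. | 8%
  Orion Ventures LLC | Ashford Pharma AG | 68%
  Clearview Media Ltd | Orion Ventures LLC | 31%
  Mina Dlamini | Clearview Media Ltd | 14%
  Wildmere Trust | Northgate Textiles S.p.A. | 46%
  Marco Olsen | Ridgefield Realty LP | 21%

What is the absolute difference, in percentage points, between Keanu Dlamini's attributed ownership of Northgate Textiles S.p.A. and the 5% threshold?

By parent–child attribution (R3), Keanu Dlamini is treated as also owning Mina Dlamini's interest in Clearview Media Ltd, giving 49% + 14% = 63%.
Chain via Clearview Media Ltd → Orion Ventures LLC → Ashford Pharma AG (R1): 63% × 31% × 68% × 23% = 3.054492% of Northgate Textiles S.p.A.
Chain via Ridgefield Realty LP → Granite Holdings Ltd → Wildmere Trust (R1): 51% × 61% × 78% × 46% = 11.162268% of Northgate Textiles S.p.A.
Direct interest in Northgate Textiles S.p.A: 8%.
Aggregating (R2): 3.054492% + 11.162268% + 8% = 22.21676%.
22.21676% exceeds the 5% threshold by 17.21676 percentage points.

17.21676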